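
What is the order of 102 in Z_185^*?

Since 102 ∈ (Z/185Z)^×, its order divides φ(185) = φ(5·37) = (5−1)·(37−1) = 4·36 = 144 = 2^4 · 3^2.
Divisors of 144: 1, 2, 3, 4, 6, 8, 9, 12, 16, 18, 24, 36, 48, 72, 144.
Check 102^d mod 185 for each divisor in increasing order:
102^1 ≡ 102 (mod 185)
102^2 ≡ 44 (mod 185)
102^3 ≡ 48 (mod 185)
102^4 ≡ 86 (mod 185)
102^6 ≡ 84 (mod 185)
102^8 ≡ 181 (mod 185)
102^9 ≡ 147 (mod 185)
102^12 ≡ 26 (mod 185)
102^16 ≡ 16 (mod 185)
102^18 ≡ 149 (mod 185)
102^24 ≡ 121 (mod 185)
102^36 ≡ 1 (mod 185) ✓
Therefore the multiplicative order of 102 modulo 185 is 36.

36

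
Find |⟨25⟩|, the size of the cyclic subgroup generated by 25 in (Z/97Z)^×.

By Lagrange's theorem, ord_97(25) divides φ(97) = 97 − 1 = 96 = 2^5 · 3.
Divisors of 96: 1, 2, 3, 4, 6, 8, 12, 16, 24, 32, 48, 96.
Compute 25^d (mod 97) for the divisors d until we hit 1:
25^1 ≡ 25 (mod 97)
25^2 ≡ 43 (mod 97)
25^3 ≡ 8 (mod 97)
25^4 ≡ 6 (mod 97)
25^6 ≡ 64 (mod 97)
25^8 ≡ 36 (mod 97)
25^12 ≡ 22 (mod 97)
25^16 ≡ 35 (mod 97)
25^24 ≡ 96 (mod 97)
25^32 ≡ 61 (mod 97)
25^48 ≡ 1 (mod 97) ✓
Hence ord(25) = 48.

48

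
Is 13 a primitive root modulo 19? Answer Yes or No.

Yes

φ(19) = 19 − 1 = 18 = 2 · 3^2.
Test 13^(18/q) mod 19 for each prime factor q of 18:
13^9 ≡ 18 (mod 19)  [q = 2: ≢ 1 ✓]
13^6 ≡ 11 (mod 19)  [q = 3: ≢ 1 ✓]
Every test exponent gives a nontrivial residue, hence 13 generates the full group.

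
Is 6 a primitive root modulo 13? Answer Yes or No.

Yes

φ(13) = 13 − 1 = 12 = 2^2 · 3.
6 is a primitive root mod 13 iff 6^(φ(13)/q) ≢ 1 for every prime q | φ(13), i.e. q ∈ {2, 3}.
6^6 ≡ 12 (mod 13)  [q = 2: ≢ 1 ✓]
6^4 ≡ 9 (mod 13)  [q = 3: ≢ 1 ✓]
All checks pass, so 6 has order 12 and is a primitive root modulo 13.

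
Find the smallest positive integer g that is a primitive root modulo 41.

φ(41) = 41 − 1 = 40 = 2^3 · 5.
g is a primitive root iff g^(40/q) ≢ 1 (mod 41) for each prime q ∈ {2, 5}.
g = 2: 2^20 ≡ 1 — hits 1, so not a primitive root.
g = 3: 3^20 ≡ 40; 3^8 ≡ 1 — hits 1, so not a primitive root.
g = 4: 4^20 ≡ 1 — hits 1, so not a primitive root.
g = 5: 5^20 ≡ 1 — hits 1, so not a primitive root.
g = 6: 6^20 ≡ 40; 6^8 ≡ 10 — none is 1, so 6 is a primitive root.
So 6 is the smallest generator of (Z/41Z)^×.

6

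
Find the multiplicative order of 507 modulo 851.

3

Since 507 ∈ (Z/851Z)^×, its order divides φ(851) = φ(23·37) = (23−1)·(37−1) = 22·36 = 792 = 2^3 · 3^2 · 11.
Divisors of 792: 1, 2, 3, 4, 6, 8, 9, 11, 12, 18, 22, 24, 33, 36, 44, 66, 72, 88, 99, 132, 198, 264, 396, 792.
Check 507^d mod 851 for each divisor in increasing order:
507^1 ≡ 507 (mod 851)
507^2 ≡ 47 (mod 851)
507^3 ≡ 1 (mod 851) ✓
So ord_851(507) = 3.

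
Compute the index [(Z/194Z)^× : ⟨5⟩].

The order of 5 must divide φ(194) = φ(2)·φ(97) = 1·96 = 96 = 2^5 · 3.
Divisors of 96: 1, 2, 3, 4, 6, 8, 12, 16, 24, 32, 48, 96.
Compute 5^d (mod 194) for the divisors d until we hit 1:
5^1 ≡ 5
5^2 ≡ 25
5^3 ≡ 125
5^4 ≡ 43
5^6 ≡ 105
5^8 ≡ 103
5^12 ≡ 161
5^16 ≡ 133
5^24 ≡ 119
5^32 ≡ 35
5^48 ≡ 193
5^96 ≡ 1
So ord_194(5) = 96, hence |⟨5⟩| = 96.
Index = |(Z/194Z)^×| / |⟨5⟩| = 96 / 96 = 1.

1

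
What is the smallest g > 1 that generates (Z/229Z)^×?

6

φ(229) = 229 − 1 = 228 = 2^2 · 3 · 19.
g is a primitive root iff g^(228/q) ≢ 1 (mod 229) for each prime q ∈ {2, 3, 19}.
g = 2: 2^114 ≡ 228; 2^76 ≡ 1 — hits 1, so not a primitive root.
g = 3: 3^114 ≡ 1 — hits 1, so not a primitive root.
g = 4: 4^114 ≡ 1 — hits 1, so not a primitive root.
g = 5: 5^114 ≡ 1 — hits 1, so not a primitive root.
g = 6: 6^114 ≡ 228; 6^76 ≡ 134; 6^12 ≡ 165 — none is 1, so 6 is a primitive root.
The smallest primitive root modulo 229 is 6.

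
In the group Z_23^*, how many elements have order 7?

φ(23) = 23 − 1 = 22 = 2 · 11.
Since (Z/23Z)^× is cyclic of order 22, the number of elements of order d is φ(d) when d | 22 and 0 otherwise.
7 does not divide 22, so no element of (Z/23Z)^× has order 7.

0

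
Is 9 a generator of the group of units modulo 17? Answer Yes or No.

φ(17) = 17 − 1 = 16 = 2^4.
It suffices to check that the order of 9 is not a proper divisor of 16: compute 9^(16/q) for q ∈ {2}.
9^8 ≡ 1 (mod 17)  [q = 2: ≡ 1 ✗]
9^8 ≡ 1 shows ord(9) | 8, strictly less than φ(17); not a primitive root.

No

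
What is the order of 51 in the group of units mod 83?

Since 51 ∈ (Z/83Z)^×, its order divides φ(83) = 83 − 1 = 82 = 2 · 41.
Divisors of 82: 1, 2, 41, 82.
Compute 51^d (mod 83) for the divisors d until we hit 1:
51^1 ≡ 51
51^2 ≡ 28
51^41 ≡ 1
So ord_83(51) = 41.

41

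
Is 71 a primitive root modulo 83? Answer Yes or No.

φ(83) = 83 − 1 = 82 = 2 · 41.
An element g generates (Z/83Z)^× iff g^(82/q) ≢ 1 (mod 83) for each prime q ∈ {2, 41}.
71^41 ≡ 82 (mod 83)  [q = 2: ≢ 1 ✓]
71^2 ≡ 61 (mod 83)  [q = 41: ≢ 1 ✓]
All checks pass, so 71 has order 82 and is a primitive root modulo 83.

Yes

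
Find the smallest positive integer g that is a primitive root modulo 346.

φ(346) = φ(2)·φ(173) = 1·172 = 172 = 2^2 · 43.
Test candidates g = 2, 3, … against the prime factors q ∈ {2, 43} of φ(346): g is a generator iff g^(172/q) ≢ 1 for every such q.
g = 2: gcd(2, 346) = 2 > 1, not a unit — skip.
g = 3: 3^86 ≡ 345; 3^4 ≡ 81 — none is 1, so 3 is a primitive root.
Hence the least primitive root of 346 is 3.

3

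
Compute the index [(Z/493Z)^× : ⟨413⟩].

ord(413) | φ(493) = φ(17·29) = (17−1)·(29−1) = 16·28 = 448 = 2^6 · 7.
Divisors of 448: 1, 2, 4, 7, 8, 14, 16, 28, 32, 56, 64, 112, 224, 448.
Check 413^d mod 493 for each divisor in increasing order:
413^1 ≡ 413
413^2 ≡ 484
413^4 ≡ 81
413^7 ≡ 146
413^8 ≡ 152
413^14 ≡ 117
413^16 ≡ 426
413^28 ≡ 378
413^32 ≡ 52
413^56 ≡ 407
413^64 ≡ 239
413^112 ≡ 1
Thus |⟨413⟩| = ord(413) = 112.
Index = |(Z/493Z)^×| / |⟨413⟩| = 448 / 112 = 4.

4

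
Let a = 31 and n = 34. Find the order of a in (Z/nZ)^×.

The order of 31 must divide φ(34) = φ(2)·φ(17) = 1·16 = 16 = 2^4.
Divisors of 16: 1, 2, 4, 8, 16.
Check 31^d mod 34 for each divisor in increasing order:
31^1 ≡ 31
31^2 ≡ 9
31^4 ≡ 13
31^8 ≡ 33
31^16 ≡ 1
Therefore the multiplicative order of 31 modulo 34 is 16.

16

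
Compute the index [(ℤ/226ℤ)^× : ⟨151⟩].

By Lagrange's theorem, ord_226(151) divides φ(226) = φ(2)·φ(113) = 1·112 = 112 = 2^4 · 7.
Divisors of 112: 1, 2, 4, 7, 8, 14, 16, 28, 56, 112.
Check 151^d mod 226 for each divisor in increasing order:
151^1 ≡ 151 (mod 226)
151^2 ≡ 201 (mod 226)
151^4 ≡ 173 (mod 226)
151^7 ≡ 65 (mod 226)
151^8 ≡ 97 (mod 226)
151^14 ≡ 157 (mod 226)
151^16 ≡ 143 (mod 226)
151^28 ≡ 15 (mod 226)
151^56 ≡ 225 (mod 226)
151^112 ≡ 1 (mod 226) ✓
So ord_226(151) = 112, hence |⟨151⟩| = 112.
Index = |(Z/226Z)^×| / |⟨151⟩| = 112 / 112 = 1.

1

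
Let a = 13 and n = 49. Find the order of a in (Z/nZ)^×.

14

Since 13 ∈ (Z/49Z)^×, its order divides φ(49) = φ(7^2) = 7·(7−1) = 42 = 2 · 3 · 7.
Divisors of 42: 1, 2, 3, 6, 7, 14, 21, 42.
Test each divisor d:
13^1 ≡ 13 (mod 49)
13^2 ≡ 22 (mod 49)
13^3 ≡ 41 (mod 49)
13^6 ≡ 15 (mod 49)
13^7 ≡ 48 (mod 49)
13^14 ≡ 1 (mod 49) ✓
Hence ord(13) = 14.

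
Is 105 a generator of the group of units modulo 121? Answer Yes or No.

φ(121) = φ(11^2) = 11·(11−1) = 110 = 2 · 5 · 11.
105 is a primitive root mod 121 iff 105^(φ(121)/q) ≢ 1 for every prime q | φ(121), i.e. q ∈ {2, 5, 11}.
105^55 ≡ 120 (mod 121)  [q = 2: ≢ 1 ✓]
105^22 ≡ 3 (mod 121)  [q = 5: ≢ 1 ✓]
105^10 ≡ 100 (mod 121)  [q = 11: ≢ 1 ✓]
None equal 1, so ord_121(105) = 110: 105 is a primitive root.

Yes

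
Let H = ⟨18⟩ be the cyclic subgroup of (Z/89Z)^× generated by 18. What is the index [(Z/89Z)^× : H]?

2

By Lagrange's theorem, ord_89(18) divides φ(89) = 89 − 1 = 88 = 2^3 · 11.
Divisors of 88: 1, 2, 4, 8, 11, 22, 44, 88.
Compute 18^d (mod 89) for the divisors d until we hit 1:
18^1 ≡ 18 (mod 89)
18^2 ≡ 57 (mod 89)
18^4 ≡ 45 (mod 89)
18^8 ≡ 67 (mod 89)
18^11 ≡ 34 (mod 89)
18^22 ≡ 88 (mod 89)
18^44 ≡ 1 (mod 89) ✓
So ord_89(18) = 44, hence |⟨18⟩| = 44.
[(Z/89Z)^× : ⟨18⟩] = 88/44 = 2.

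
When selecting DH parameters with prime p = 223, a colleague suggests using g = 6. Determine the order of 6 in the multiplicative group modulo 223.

222

By Lagrange's theorem, ord_223(6) divides φ(223) = 223 − 1 = 222 = 2 · 3 · 37.
Divisors of 222: 1, 2, 3, 6, 37, 74, 111, 222.
Check 6^d mod 223 for each divisor in increasing order:
6^1 ≡ 6 (mod 223)
6^2 ≡ 36 (mod 223)
6^3 ≡ 216 (mod 223)
6^6 ≡ 49 (mod 223)
6^37 ≡ 184 (mod 223)
6^74 ≡ 183 (mod 223)
6^111 ≡ 222 (mod 223)
6^222 ≡ 1 (mod 223) ✓
Hence ord(6) = 222.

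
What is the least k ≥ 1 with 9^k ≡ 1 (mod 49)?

21

ord(9) | φ(49) = φ(7^2) = 7·(7−1) = 42 = 2 · 3 · 7.
Divisors of 42: 1, 2, 3, 6, 7, 14, 21, 42.
Check 9^d mod 49 for each divisor in increasing order:
9^1 ≡ 9 (mod 49)
9^2 ≡ 32 (mod 49)
9^3 ≡ 43 (mod 49)
9^6 ≡ 36 (mod 49)
9^7 ≡ 30 (mod 49)
9^14 ≡ 18 (mod 49)
9^21 ≡ 1 (mod 49) ✓
The smallest such exponent is 21, so the order of 9 is 21.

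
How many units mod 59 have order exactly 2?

φ(59) = 59 − 1 = 58 = 2 · 29.
Since (Z/59Z)^× is cyclic of order 58, the number of elements of order d is φ(d) when d | 58 and 0 otherwise.
2 | 58, and φ(2) = 2 − 1 = 1.

1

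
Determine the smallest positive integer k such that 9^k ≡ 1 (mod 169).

39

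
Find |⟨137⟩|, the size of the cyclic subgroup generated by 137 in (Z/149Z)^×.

148

Since 137 ∈ (Z/149Z)^×, its order divides φ(149) = 149 − 1 = 148 = 2^2 · 37.
Divisors of 148: 1, 2, 4, 37, 74, 148.
Test each divisor d:
137^1 ≡ 137 (mod 149)
137^2 ≡ 144 (mod 149)
137^4 ≡ 25 (mod 149)
137^37 ≡ 44 (mod 149)
137^74 ≡ 148 (mod 149)
137^148 ≡ 1 (mod 149) ✓
Therefore the multiplicative order of 137 modulo 149 is 148.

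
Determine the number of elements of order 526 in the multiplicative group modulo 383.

0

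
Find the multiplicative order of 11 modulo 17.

16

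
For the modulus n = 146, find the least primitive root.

5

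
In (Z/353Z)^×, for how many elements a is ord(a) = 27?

φ(353) = 353 − 1 = 352 = 2^5 · 11.
In a cyclic group of order 352, there are φ(d) elements of order d for each divisor d of 352, and zero for non-divisors.
Since 27 ∤ 352, the count is 0.

0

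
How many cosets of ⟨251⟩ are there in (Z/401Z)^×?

1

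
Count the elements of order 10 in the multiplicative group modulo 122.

φ(122) = φ(2)·φ(61) = 1·60 = 60 = 2^2 · 3 · 5.
In a cyclic group of order 60, there are φ(d) elements of order d for each divisor d of 60, and zero for non-divisors.
10 = 2 · 5 divides 60, and φ(10) = 4.

4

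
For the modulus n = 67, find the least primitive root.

2

φ(67) = 67 − 1 = 66 = 2 · 3 · 11.
g is a primitive root iff g^(66/q) ≢ 1 (mod 67) for each prime q ∈ {2, 3, 11}.
g = 2: 2^33 ≡ 66; 2^22 ≡ 37; 2^6 ≡ 64 — none is 1, so 2 is a primitive root.
The smallest primitive root modulo 67 is 2.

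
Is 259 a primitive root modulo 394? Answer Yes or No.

φ(394) = φ(2)·φ(197) = 1·196 = 196 = 2^2 · 7^2.
259 is a primitive root mod 394 iff 259^(φ(394)/q) ≢ 1 for every prime q | φ(394), i.e. q ∈ {2, 7}.
259^98 ≡ 1 (mod 394)  [q = 2: ≡ 1 ✗]
259^28 ≡ 375 (mod 394)  [q = 7: ≢ 1 ✓]
Since 259^98 ≡ 1, the order of 259 divides 98 < 196, so 259 is not a primitive root.

No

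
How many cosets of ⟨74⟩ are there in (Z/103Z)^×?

1

ord(74) | φ(103) = 103 − 1 = 102 = 2 · 3 · 17.
Divisors of 102: 1, 2, 3, 6, 17, 34, 51, 102.
Test each divisor d:
74^1 ≡ 74
74^2 ≡ 17
74^3 ≡ 22
74^6 ≡ 72
74^17 ≡ 47
74^34 ≡ 46
74^51 ≡ 102
74^102 ≡ 1
Thus |⟨74⟩| = ord(74) = 102.
Index = |(Z/103Z)^×| / |⟨74⟩| = 102 / 102 = 1.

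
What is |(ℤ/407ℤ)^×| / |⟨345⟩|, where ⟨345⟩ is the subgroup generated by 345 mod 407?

The order of 345 must divide φ(407) = φ(11·37) = (11−1)·(37−1) = 10·36 = 360 = 2^3 · 3^2 · 5.
Divisors of 360: 1, 2, 3, 4, 5, 6, 8, 9, 10, 12, 15, 18, 20, 24, 30, 36, 40, 45, 60, 72, 90, 120, 180, 360.
Compute 345^d (mod 407) for the divisors d until we hit 1:
345^1 ≡ 345 (mod 407)
345^2 ≡ 181 (mod 407)
345^3 ≡ 174 (mod 407)
345^4 ≡ 201 (mod 407)
345^5 ≡ 155 (mod 407)
345^6 ≡ 158 (mod 407)
345^8 ≡ 108 (mod 407)
345^9 ≡ 223 (mod 407)
345^10 ≡ 12 (mod 407)
345^12 ≡ 137 (mod 407)
345^15 ≡ 232 (mod 407)
345^18 ≡ 75 (mod 407)
345^20 ≡ 144 (mod 407)
345^24 ≡ 47 (mod 407)
345^30 ≡ 100 (mod 407)
345^36 ≡ 334 (mod 407)
345^40 ≡ 386 (mod 407)
345^45 ≡ 1 (mod 407) ✓
The order of 345 is 45, so the subgroup it generates has 45 elements.
The index is φ(407) / ord(345) = 360 / 45 = 8.

8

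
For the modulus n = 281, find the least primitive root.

3

φ(281) = 281 − 1 = 280 = 2^3 · 5 · 7.
g is a primitive root iff g^(280/q) ≢ 1 (mod 281) for each prime q ∈ {2, 5, 7}.
g = 2: 2^140 ≡ 1 — hits 1, so not a primitive root.
g = 3: 3^140 ≡ 280; 3^56 ≡ 86; 3^40 ≡ 249 — none is 1, so 3 is a primitive root.
Hence the least primitive root of 281 is 3.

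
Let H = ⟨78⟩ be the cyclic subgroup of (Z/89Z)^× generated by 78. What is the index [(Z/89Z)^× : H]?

8

By Lagrange's theorem, ord_89(78) divides φ(89) = 89 − 1 = 88 = 2^3 · 11.
Divisors of 88: 1, 2, 4, 8, 11, 22, 44, 88.
Test each divisor d:
78^1 ≡ 78 (mod 89)
78^2 ≡ 32 (mod 89)
78^4 ≡ 45 (mod 89)
78^8 ≡ 67 (mod 89)
78^11 ≡ 1 (mod 89) ✓
Thus |⟨78⟩| = ord(78) = 11.
Index = |(Z/89Z)^×| / |⟨78⟩| = 88 / 11 = 8.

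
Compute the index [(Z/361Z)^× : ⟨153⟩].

Since 153 ∈ (Z/361Z)^×, its order divides φ(361) = φ(19^2) = 19·(19−1) = 342 = 2 · 3^2 · 19.
Divisors of 342: 1, 2, 3, 6, 9, 18, 19, 38, 57, 114, 171, 342.
Evaluate successive powers at the divisors of 342:
153^1 ≡ 153 (mod 361)
153^2 ≡ 305 (mod 361)
153^3 ≡ 96 (mod 361)
153^6 ≡ 191 (mod 361)
153^9 ≡ 286 (mod 361)
153^18 ≡ 210 (mod 361)
153^19 ≡ 1 (mod 361) ✓
The order of 153 is 19, so the subgroup it generates has 19 elements.
The index is φ(361) / ord(153) = 342 / 19 = 18.

18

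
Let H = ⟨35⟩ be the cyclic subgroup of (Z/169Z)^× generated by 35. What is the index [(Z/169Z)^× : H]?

4

By Lagrange's theorem, ord_169(35) divides φ(169) = φ(13^2) = 13·(13−1) = 156 = 2^2 · 3 · 13.
Divisors of 156: 1, 2, 3, 4, 6, 12, 13, 26, 39, 52, 78, 156.
Test each divisor d:
35^1 ≡ 35 (mod 169)
35^2 ≡ 42 (mod 169)
35^3 ≡ 118 (mod 169)
35^4 ≡ 74 (mod 169)
35^6 ≡ 66 (mod 169)
35^12 ≡ 131 (mod 169)
35^13 ≡ 22 (mod 169)
35^26 ≡ 146 (mod 169)
35^39 ≡ 1 (mod 169) ✓
Thus |⟨35⟩| = ord(35) = 39.
Index = |(Z/169Z)^×| / |⟨35⟩| = 156 / 39 = 4.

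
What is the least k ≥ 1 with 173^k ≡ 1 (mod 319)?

10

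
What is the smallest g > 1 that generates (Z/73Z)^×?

φ(73) = 73 − 1 = 72 = 2^3 · 3^2.
g is a primitive root iff g^(72/q) ≢ 1 (mod 73) for each prime q ∈ {2, 3}.
g = 2: 2^36 ≡ 1 — hits 1, so not a primitive root.
g = 3: 3^36 ≡ 1 — hits 1, so not a primitive root.
g = 4: 4^36 ≡ 1 — hits 1, so not a primitive root.
g = 5: 5^36 ≡ 72; 5^24 ≡ 8 — none is 1, so 5 is a primitive root.
Hence the least primitive root of 73 is 5.

5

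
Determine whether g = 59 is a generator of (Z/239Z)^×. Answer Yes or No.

Yes

φ(239) = 239 − 1 = 238 = 2 · 7 · 17.
It suffices to check that the order of 59 is not a proper divisor of 238: compute 59^(238/q) for q ∈ {2, 7, 17}.
59^119 ≡ 238 (mod 239)  [q = 2: ≢ 1 ✓]
59^34 ≡ 100 (mod 239)  [q = 7: ≢ 1 ✓]
59^14 ≡ 6 (mod 239)  [q = 17: ≢ 1 ✓]
All checks pass, so 59 has order 238 and is a primitive root modulo 239.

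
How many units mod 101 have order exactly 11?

φ(101) = 101 − 1 = 100 = 2^2 · 5^2.
(Z/101Z)^× is cyclic (|G| = 100); a cyclic group of order m has exactly φ(d) elements of each order d | m, and none otherwise.
Here 100 is not a multiple of 11, so there are no elements of order 11.

0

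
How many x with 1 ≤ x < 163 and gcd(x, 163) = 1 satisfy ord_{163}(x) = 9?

6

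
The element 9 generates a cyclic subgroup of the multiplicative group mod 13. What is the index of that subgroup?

By Lagrange's theorem, ord_13(9) divides φ(13) = 13 − 1 = 12 = 2^2 · 3.
Divisors of 12: 1, 2, 3, 4, 6, 12.
Evaluate successive powers at the divisors of 12:
9^1 ≡ 9
9^2 ≡ 3
9^3 ≡ 1
The order of 9 is 3, so the subgroup it generates has 3 elements.
[(Z/13Z)^× : ⟨9⟩] = 12/3 = 4.

4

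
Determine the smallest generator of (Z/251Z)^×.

φ(251) = 251 − 1 = 250 = 2 · 5^3.
Test candidates g = 2, 3, … against the prime factors q ∈ {2, 5} of φ(251): g is a generator iff g^(250/q) ≢ 1 for every such q.
g = 2: 2^125 ≡ 250; 2^50 ≡ 1 — hits 1, so not a primitive root.
g = 3: 3^125 ≡ 1 — hits 1, so not a primitive root.
g = 4: 4^125 ≡ 1 — hits 1, so not a primitive root.
g = 5: 5^125 ≡ 1 — hits 1, so not a primitive root.
g = 6: 6^125 ≡ 250; 6^50 ≡ 219 — none is 1, so 6 is a primitive root.
Hence the least primitive root of 251 is 6.

6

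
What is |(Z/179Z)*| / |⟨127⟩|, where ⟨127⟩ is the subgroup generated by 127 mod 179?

1

By Lagrange's theorem, ord_179(127) divides φ(179) = 179 − 1 = 178 = 2 · 89.
Divisors of 178: 1, 2, 89, 178.
Compute 127^d (mod 179) for the divisors d until we hit 1:
127^1 ≡ 127 (mod 179)
127^2 ≡ 19 (mod 179)
127^89 ≡ 178 (mod 179)
127^178 ≡ 1 (mod 179) ✓
Thus |⟨127⟩| = ord(127) = 178.
Index = |(Z/179Z)^×| / |⟨127⟩| = 178 / 178 = 1.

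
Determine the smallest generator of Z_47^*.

5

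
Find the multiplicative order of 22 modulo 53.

Since 22 ∈ (Z/53Z)^×, its order divides φ(53) = 53 − 1 = 52 = 2^2 · 13.
Divisors of 52: 1, 2, 4, 13, 26, 52.
Test each divisor d:
22^1 ≡ 22 (mod 53)
22^2 ≡ 7 (mod 53)
22^4 ≡ 49 (mod 53)
22^13 ≡ 23 (mod 53)
22^26 ≡ 52 (mod 53)
22^52 ≡ 1 (mod 53) ✓
Therefore the multiplicative order of 22 modulo 53 is 52.

52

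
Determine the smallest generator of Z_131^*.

φ(131) = 131 − 1 = 130 = 2 · 5 · 13.
Test candidates g = 2, 3, … against the prime factors q ∈ {2, 5, 13} of φ(131): g is a generator iff g^(130/q) ≢ 1 for every such q.
g = 2: 2^65 ≡ 130; 2^26 ≡ 53; 2^10 ≡ 107 — none is 1, so 2 is a primitive root.
Hence the least primitive root of 131 is 2.

2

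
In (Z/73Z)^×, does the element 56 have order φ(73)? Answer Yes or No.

No

φ(73) = 73 − 1 = 72 = 2^3 · 3^2.
56 is a primitive root mod 73 iff 56^(φ(73)/q) ≢ 1 for every prime q | φ(73), i.e. q ∈ {2, 3}.
56^36 ≡ 72 (mod 73)  [q = 2: ≢ 1 ✓]
56^24 ≡ 1 (mod 73)  [q = 3: ≡ 1 ✗]
56^24 ≡ 1 shows ord(56) | 24, strictly less than φ(73); not a primitive root.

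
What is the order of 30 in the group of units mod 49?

3

The order of 30 must divide φ(49) = φ(7^2) = 7·(7−1) = 42 = 2 · 3 · 7.
Divisors of 42: 1, 2, 3, 6, 7, 14, 21, 42.
Test each divisor d:
30^1 ≡ 30
30^2 ≡ 18
30^3 ≡ 1
So ord_49(30) = 3.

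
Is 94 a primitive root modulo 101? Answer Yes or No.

φ(101) = 101 − 1 = 100 = 2^2 · 5^2.
Test 94^(100/q) mod 101 for each prime factor q of 100:
94^50 ≡ 100 (mod 101)  [q = 2: ≢ 1 ✓]
94^20 ≡ 84 (mod 101)  [q = 5: ≢ 1 ✓]
All checks pass, so 94 has order 100 and is a primitive root modulo 101.

Yes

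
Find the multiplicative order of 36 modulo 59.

29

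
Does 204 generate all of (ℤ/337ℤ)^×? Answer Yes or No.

φ(337) = 337 − 1 = 336 = 2^4 · 3 · 7.
Test 204^(336/q) mod 337 for each prime factor q of 336:
204^168 ≡ 336 (mod 337)  [q = 2: ≢ 1 ✓]
204^112 ≡ 128 (mod 337)  [q = 3: ≢ 1 ✓]
204^48 ≡ 1 (mod 337)  [q = 7: ≡ 1 ✗]
The check at q = 7 fails, so 204 generates a proper subgroup.

No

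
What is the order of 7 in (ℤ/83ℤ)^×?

41

Since 7 ∈ (Z/83Z)^×, its order divides φ(83) = 83 − 1 = 82 = 2 · 41.
Divisors of 82: 1, 2, 41, 82.
Check 7^d mod 83 for each divisor in increasing order:
7^1 ≡ 7 (mod 83)
7^2 ≡ 49 (mod 83)
7^41 ≡ 1 (mod 83) ✓
The smallest such exponent is 41, so the order of 7 is 41.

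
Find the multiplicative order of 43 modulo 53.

26

By Lagrange's theorem, ord_53(43) divides φ(53) = 53 − 1 = 52 = 2^2 · 13.
Divisors of 52: 1, 2, 4, 13, 26, 52.
Test each divisor d:
43^1 ≡ 43 (mod 53)
43^2 ≡ 47 (mod 53)
43^4 ≡ 36 (mod 53)
43^13 ≡ 52 (mod 53)
43^26 ≡ 1 (mod 53) ✓
Hence ord(43) = 26.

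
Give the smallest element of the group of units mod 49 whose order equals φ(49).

3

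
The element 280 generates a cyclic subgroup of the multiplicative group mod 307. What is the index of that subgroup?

Since 280 ∈ (Z/307Z)^×, its order divides φ(307) = 307 − 1 = 306 = 2 · 3^2 · 17.
Divisors of 306: 1, 2, 3, 6, 9, 17, 18, 34, 51, 102, 153, 306.
Test each divisor d:
280^1 ≡ 280 (mod 307)
280^2 ≡ 115 (mod 307)
280^3 ≡ 272 (mod 307)
280^6 ≡ 304 (mod 307)
280^9 ≡ 105 (mod 307)
280^17 ≡ 1 (mod 307) ✓
The order of 280 is 17, so the subgroup it generates has 17 elements.
[(Z/307Z)^× : ⟨280⟩] = 306/17 = 18.

18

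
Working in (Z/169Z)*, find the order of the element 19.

Since 19 ∈ (Z/169Z)^×, its order divides φ(169) = φ(13^2) = 13·(13−1) = 156 = 2^2 · 3 · 13.
Divisors of 156: 1, 2, 3, 4, 6, 12, 13, 26, 39, 52, 78, 156.
Check 19^d mod 169 for each divisor in increasing order:
19^1 ≡ 19
19^2 ≡ 23
19^3 ≡ 99
19^4 ≡ 22
19^6 ≡ 168
19^12 ≡ 1
So ord_169(19) = 12.

12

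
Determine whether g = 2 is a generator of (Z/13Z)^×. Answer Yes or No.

φ(13) = 13 − 1 = 12 = 2^2 · 3.
Test 2^(12/q) mod 13 for each prime factor q of 12:
2^6 ≡ 12 (mod 13)  [q = 2: ≢ 1 ✓]
2^4 ≡ 3 (mod 13)  [q = 3: ≢ 1 ✓]
None equal 1, so ord_13(2) = 12: 2 is a primitive root.

Yes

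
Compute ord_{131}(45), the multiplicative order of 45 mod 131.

ord(45) | φ(131) = 131 − 1 = 130 = 2 · 5 · 13.
Divisors of 130: 1, 2, 5, 10, 13, 26, 65, 130.
Compute 45^d (mod 131) for the divisors d until we hit 1:
45^1 ≡ 45 (mod 131)
45^2 ≡ 60 (mod 131)
45^5 ≡ 84 (mod 131)
45^10 ≡ 113 (mod 131)
45^13 ≡ 1 (mod 131) ✓
Hence ord(45) = 13.

13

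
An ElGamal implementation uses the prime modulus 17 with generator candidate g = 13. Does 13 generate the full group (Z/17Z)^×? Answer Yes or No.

No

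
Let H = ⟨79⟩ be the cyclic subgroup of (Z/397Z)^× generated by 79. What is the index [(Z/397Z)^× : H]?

44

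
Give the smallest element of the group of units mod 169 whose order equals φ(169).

φ(169) = φ(13^2) = 13·(13−1) = 156 = 2^2 · 3 · 13.
Test candidates g = 2, 3, … against the prime factors q ∈ {2, 3, 13} of φ(169): g is a generator iff g^(156/q) ≢ 1 for every such q.
g = 2: 2^78 ≡ 168; 2^52 ≡ 146; 2^12 ≡ 40 — none is 1, so 2 is a primitive root.
Hence the least primitive root of 169 is 2.

2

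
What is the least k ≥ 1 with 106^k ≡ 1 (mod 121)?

110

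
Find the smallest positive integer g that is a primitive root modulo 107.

φ(107) = 107 − 1 = 106 = 2 · 53.
g is a primitive root iff g^(106/q) ≢ 1 (mod 107) for each prime q ∈ {2, 53}.
g = 2: 2^53 ≡ 106; 2^2 ≡ 4 — none is 1, so 2 is a primitive root.
So 2 is the smallest generator of (Z/107Z)^×.

2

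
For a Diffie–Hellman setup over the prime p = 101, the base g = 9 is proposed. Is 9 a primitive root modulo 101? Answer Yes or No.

No

φ(101) = 101 − 1 = 100 = 2^2 · 5^2.
An element g generates (Z/101Z)^× iff g^(100/q) ≢ 1 (mod 101) for each prime q ∈ {2, 5}.
9^50 ≡ 1 (mod 101)  [q = 2: ≡ 1 ✗]
9^20 ≡ 87 (mod 101)  [q = 5: ≢ 1 ✓]
9^50 ≡ 1 shows ord(9) | 50, strictly less than φ(101); not a primitive root.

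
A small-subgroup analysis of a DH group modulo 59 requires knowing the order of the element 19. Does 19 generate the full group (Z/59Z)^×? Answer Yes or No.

No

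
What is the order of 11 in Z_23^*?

22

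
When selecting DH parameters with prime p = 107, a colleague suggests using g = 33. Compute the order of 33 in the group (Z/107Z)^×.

53

ord(33) | φ(107) = 107 − 1 = 106 = 2 · 53.
Divisors of 106: 1, 2, 53, 106.
Evaluate successive powers at the divisors of 106:
33^1 ≡ 33 (mod 107)
33^2 ≡ 19 (mod 107)
33^53 ≡ 1 (mod 107) ✓
So ord_107(33) = 53.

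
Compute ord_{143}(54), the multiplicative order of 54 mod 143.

12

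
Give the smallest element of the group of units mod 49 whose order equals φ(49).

3

φ(49) = φ(7^2) = 7·(7−1) = 42 = 2 · 3 · 7.
g is a primitive root iff g^(42/q) ≢ 1 (mod 49) for each prime q ∈ {2, 3, 7}.
g = 2: 2^21 ≡ 1 — hits 1, so not a primitive root.
g = 3: 3^21 ≡ 48; 3^14 ≡ 30; 3^6 ≡ 43 — none is 1, so 3 is a primitive root.
So 3 is the smallest generator of (Z/49Z)^×.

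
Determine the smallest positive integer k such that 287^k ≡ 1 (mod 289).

136

By Lagrange's theorem, ord_289(287) divides φ(289) = φ(17^2) = 17·(17−1) = 272 = 2^4 · 17.
Divisors of 272: 1, 2, 4, 8, 16, 17, 34, 68, 136, 272.
Compute 287^d (mod 289) for the divisors d until we hit 1:
287^1 ≡ 287 (mod 289)
287^2 ≡ 4 (mod 289)
287^4 ≡ 16 (mod 289)
287^8 ≡ 256 (mod 289)
287^16 ≡ 222 (mod 289)
287^17 ≡ 134 (mod 289)
287^34 ≡ 38 (mod 289)
287^68 ≡ 288 (mod 289)
287^136 ≡ 1 (mod 289) ✓
Therefore the multiplicative order of 287 modulo 289 is 136.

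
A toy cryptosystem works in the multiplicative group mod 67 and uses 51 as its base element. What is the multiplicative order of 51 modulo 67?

66

ord(51) | φ(67) = 67 − 1 = 66 = 2 · 3 · 11.
Divisors of 66: 1, 2, 3, 6, 11, 22, 33, 66.
Test each divisor d:
51^1 ≡ 51
51^2 ≡ 55
51^3 ≡ 58
51^6 ≡ 14
51^11 ≡ 38
51^22 ≡ 37
51^33 ≡ 66
51^66 ≡ 1
The smallest such exponent is 66, so the order of 51 is 66.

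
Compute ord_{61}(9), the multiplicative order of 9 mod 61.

5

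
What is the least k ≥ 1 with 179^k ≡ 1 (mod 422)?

Since 179 ∈ (Z/422Z)^×, its order divides φ(422) = φ(2)·φ(211) = 1·210 = 210 = 2 · 3 · 5 · 7.
Divisors of 210: 1, 2, 3, 5, 6, 7, 10, 14, 15, 21, 30, 35, 42, 70, 105, 210.
Test each divisor d:
179^1 ≡ 179 (mod 422)
179^2 ≡ 391 (mod 422)
179^3 ≡ 359 (mod 422)
179^5 ≡ 265 (mod 422)
179^6 ≡ 171 (mod 422)
179^7 ≡ 225 (mod 422)
179^10 ≡ 173 (mod 422)
179^14 ≡ 407 (mod 422)
179^15 ≡ 269 (mod 422)
179^21 ≡ 1 (mod 422) ✓
Hence ord(179) = 21.

21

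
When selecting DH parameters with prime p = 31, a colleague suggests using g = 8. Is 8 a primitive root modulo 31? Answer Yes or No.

No

φ(31) = 31 − 1 = 30 = 2 · 3 · 5.
An element g generates (Z/31Z)^× iff g^(30/q) ≢ 1 (mod 31) for each prime q ∈ {2, 3, 5}.
8^15 ≡ 1 (mod 31)  [q = 2: ≡ 1 ✗]
8^10 ≡ 1 (mod 31)  [q = 3: ≡ 1 ✗]
8^6 ≡ 8 (mod 31)  [q = 5: ≢ 1 ✓]
8^15 ≡ 1 shows ord(8) | 15, strictly less than φ(31); not a primitive root.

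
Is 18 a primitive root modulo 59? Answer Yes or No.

φ(59) = 59 − 1 = 58 = 2 · 29.
It suffices to check that the order of 18 is not a proper divisor of 58: compute 18^(58/q) for q ∈ {2, 29}.
18^29 ≡ 58 (mod 59)  [q = 2: ≢ 1 ✓]
18^2 ≡ 29 (mod 59)  [q = 29: ≢ 1 ✓]
Every test exponent gives a nontrivial residue, hence 18 generates the full group.

Yes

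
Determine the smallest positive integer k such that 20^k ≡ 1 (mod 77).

By Lagrange's theorem, ord_77(20) divides φ(77) = φ(7·11) = (7−1)·(11−1) = 6·10 = 60 = 2^2 · 3 · 5.
Divisors of 60: 1, 2, 3, 4, 5, 6, 10, 12, 15, 20, 30, 60.
Test each divisor d:
20^1 ≡ 20 (mod 77)
20^2 ≡ 15 (mod 77)
20^3 ≡ 69 (mod 77)
20^4 ≡ 71 (mod 77)
20^5 ≡ 34 (mod 77)
20^6 ≡ 64 (mod 77)
20^10 ≡ 1 (mod 77) ✓
Hence ord(20) = 10.

10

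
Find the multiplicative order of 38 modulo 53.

ord(38) | φ(53) = 53 − 1 = 52 = 2^2 · 13.
Divisors of 52: 1, 2, 4, 13, 26, 52.
Check 38^d mod 53 for each divisor in increasing order:
38^1 ≡ 38 (mod 53)
38^2 ≡ 13 (mod 53)
38^4 ≡ 10 (mod 53)
38^13 ≡ 52 (mod 53)
38^26 ≡ 1 (mod 53) ✓
The smallest such exponent is 26, so the order of 38 is 26.

26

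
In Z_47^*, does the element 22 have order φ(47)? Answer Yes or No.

Yes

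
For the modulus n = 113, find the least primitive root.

3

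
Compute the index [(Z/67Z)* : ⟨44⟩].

By Lagrange's theorem, ord_67(44) divides φ(67) = 67 − 1 = 66 = 2 · 3 · 11.
Divisors of 66: 1, 2, 3, 6, 11, 22, 33, 66.
Test each divisor d:
44^1 ≡ 44
44^2 ≡ 60
44^3 ≡ 27
44^6 ≡ 59
44^11 ≡ 38
44^22 ≡ 37
44^33 ≡ 66
44^66 ≡ 1
The order of 44 is 66, so the subgroup it generates has 66 elements.
The index is φ(67) / ord(44) = 66 / 66 = 1.

1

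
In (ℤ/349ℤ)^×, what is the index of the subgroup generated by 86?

The order of 86 must divide φ(349) = 349 − 1 = 348 = 2^2 · 3 · 29.
Divisors of 348: 1, 2, 3, 4, 6, 12, 29, 58, 87, 116, 174, 348.
Test each divisor d:
86^1 ≡ 86
86^2 ≡ 67
86^3 ≡ 178
86^4 ≡ 301
86^6 ≡ 274
86^12 ≡ 41
86^29 ≡ 348
86^58 ≡ 1
The order of 86 is 58, so the subgroup it generates has 58 elements.
The index is φ(349) / ord(86) = 348 / 58 = 6.

6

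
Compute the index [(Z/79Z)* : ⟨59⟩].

Since 59 ∈ (Z/79Z)^×, its order divides φ(79) = 79 − 1 = 78 = 2 · 3 · 13.
Divisors of 78: 1, 2, 3, 6, 13, 26, 39, 78.
Evaluate successive powers at the divisors of 78:
59^1 ≡ 59 (mod 79)
59^2 ≡ 5 (mod 79)
59^3 ≡ 58 (mod 79)
59^6 ≡ 46 (mod 79)
59^13 ≡ 24 (mod 79)
59^26 ≡ 23 (mod 79)
59^39 ≡ 78 (mod 79)
59^78 ≡ 1 (mod 79) ✓
Thus |⟨59⟩| = ord(59) = 78.
[(Z/79Z)^× : ⟨59⟩] = 78/78 = 1.

1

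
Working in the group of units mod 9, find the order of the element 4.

3

By Lagrange's theorem, ord_9(4) divides φ(9) = φ(3^2) = 3·(3−1) = 6 = 2 · 3.
Divisors of 6: 1, 2, 3, 6.
Check 4^d mod 9 for each divisor in increasing order:
4^1 ≡ 4 (mod 9)
4^2 ≡ 7 (mod 9)
4^3 ≡ 1 (mod 9) ✓
The smallest such exponent is 3, so the order of 4 is 3.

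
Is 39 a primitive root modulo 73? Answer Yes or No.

Yes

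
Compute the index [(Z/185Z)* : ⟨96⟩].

4

ord(96) | φ(185) = φ(5·37) = (5−1)·(37−1) = 4·36 = 144 = 2^4 · 3^2.
Divisors of 144: 1, 2, 3, 4, 6, 8, 9, 12, 16, 18, 24, 36, 48, 72, 144.
Test each divisor d:
96^1 ≡ 96 (mod 185)
96^2 ≡ 151 (mod 185)
96^3 ≡ 66 (mod 185)
96^4 ≡ 46 (mod 185)
96^6 ≡ 101 (mod 185)
96^8 ≡ 81 (mod 185)
96^9 ≡ 6 (mod 185)
96^12 ≡ 26 (mod 185)
96^16 ≡ 86 (mod 185)
96^18 ≡ 36 (mod 185)
96^24 ≡ 121 (mod 185)
96^36 ≡ 1 (mod 185) ✓
So ord_185(96) = 36, hence |⟨96⟩| = 36.
Index = |(Z/185Z)^×| / |⟨96⟩| = 144 / 36 = 4.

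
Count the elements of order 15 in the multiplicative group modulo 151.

8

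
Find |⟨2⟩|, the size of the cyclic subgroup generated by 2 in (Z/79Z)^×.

39

The order of 2 must divide φ(79) = 79 − 1 = 78 = 2 · 3 · 13.
Divisors of 78: 1, 2, 3, 6, 13, 26, 39, 78.
Evaluate successive powers at the divisors of 78:
2^1 ≡ 2 (mod 79)
2^2 ≡ 4 (mod 79)
2^3 ≡ 8 (mod 79)
2^6 ≡ 64 (mod 79)
2^13 ≡ 55 (mod 79)
2^26 ≡ 23 (mod 79)
2^39 ≡ 1 (mod 79) ✓
Hence ord(2) = 39.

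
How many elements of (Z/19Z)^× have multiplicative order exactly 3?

2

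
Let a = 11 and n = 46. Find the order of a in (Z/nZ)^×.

The order of 11 must divide φ(46) = φ(2)·φ(23) = 1·22 = 22 = 2 · 11.
Divisors of 22: 1, 2, 11, 22.
Compute 11^d (mod 46) for the divisors d until we hit 1:
11^1 ≡ 11
11^2 ≡ 29
11^11 ≡ 45
11^22 ≡ 1
The smallest such exponent is 22, so the order of 11 is 22.

22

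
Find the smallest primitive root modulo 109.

φ(109) = 109 − 1 = 108 = 2^2 · 3^3.
g is a primitive root iff g^(108/q) ≢ 1 (mod 109) for each prime q ∈ {2, 3}.
g = 2: 2^54 ≡ 108; 2^36 ≡ 1 — hits 1, so not a primitive root.
g = 3: 3^54 ≡ 1 — hits 1, so not a primitive root.
g = 4: 4^54 ≡ 1 — hits 1, so not a primitive root.
g = 5: 5^54 ≡ 1 — hits 1, so not a primitive root.
g = 6: 6^54 ≡ 108; 6^36 ≡ 63 — none is 1, so 6 is a primitive root.
Hence the least primitive root of 109 is 6.

6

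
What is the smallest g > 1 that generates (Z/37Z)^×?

2

φ(37) = 37 − 1 = 36 = 2^2 · 3^2.
g is a primitive root iff g^(36/q) ≢ 1 (mod 37) for each prime q ∈ {2, 3}.
g = 2: 2^18 ≡ 36; 2^12 ≡ 26 — none is 1, so 2 is a primitive root.
So 2 is the smallest generator of (Z/37Z)^×.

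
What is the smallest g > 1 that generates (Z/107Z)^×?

φ(107) = 107 − 1 = 106 = 2 · 53.
Test candidates g = 2, 3, … against the prime factors q ∈ {2, 53} of φ(107): g is a generator iff g^(106/q) ≢ 1 for every such q.
g = 2: 2^53 ≡ 106; 2^2 ≡ 4 — none is 1, so 2 is a primitive root.
The smallest primitive root modulo 107 is 2.

2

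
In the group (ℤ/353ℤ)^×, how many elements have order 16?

8

φ(353) = 353 − 1 = 352 = 2^5 · 11.
Since (Z/353Z)^× is cyclic of order 352, the number of elements of order d is φ(d) when d | 352 and 0 otherwise.
16 = 2^4 divides 352, and φ(16) = 8.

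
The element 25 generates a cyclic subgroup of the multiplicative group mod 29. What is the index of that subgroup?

4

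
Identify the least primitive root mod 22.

φ(22) = φ(2)·φ(11) = 1·10 = 10 = 2 · 5.
Test candidates g = 2, 3, … against the prime factors q ∈ {2, 5} of φ(22): g is a generator iff g^(10/q) ≢ 1 for every such q.
g = 2: gcd(2, 22) = 2 > 1, not a unit — skip.
g = 3: 3^5 ≡ 1 — hits 1, so not a primitive root.
g = 4: gcd(4, 22) = 2 > 1, not a unit — skip.
g = 5: 5^5 ≡ 1 — hits 1, so not a primitive root.
g = 6: gcd(6, 22) = 2 > 1, not a unit — skip.
g = 7: 7^5 ≡ 21; 7^2 ≡ 5 — none is 1, so 7 is a primitive root.
Hence the least primitive root of 22 is 7.

7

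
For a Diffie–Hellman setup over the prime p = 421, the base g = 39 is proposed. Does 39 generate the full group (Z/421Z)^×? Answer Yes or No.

Yes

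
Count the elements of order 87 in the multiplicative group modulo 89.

φ(89) = 89 − 1 = 88 = 2^3 · 11.
Since (Z/89Z)^× is cyclic of order 88, the number of elements of order d is φ(d) when d | 88 and 0 otherwise.
Here 88 is not a multiple of 87, so there are no elements of order 87.

0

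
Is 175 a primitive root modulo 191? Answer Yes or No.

Yes

φ(191) = 191 − 1 = 190 = 2 · 5 · 19.
Test 175^(190/q) mod 191 for each prime factor q of 190:
175^95 ≡ 190 (mod 191)  [q = 2: ≢ 1 ✓]
175^38 ≡ 39 (mod 191)  [q = 5: ≢ 1 ✓]
175^10 ≡ 5 (mod 191)  [q = 19: ≢ 1 ✓]
All checks pass, so 175 has order 190 and is a primitive root modulo 191.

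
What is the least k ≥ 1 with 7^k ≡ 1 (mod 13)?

12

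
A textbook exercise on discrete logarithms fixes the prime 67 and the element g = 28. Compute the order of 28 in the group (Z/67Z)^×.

By Lagrange's theorem, ord_67(28) divides φ(67) = 67 − 1 = 66 = 2 · 3 · 11.
Divisors of 66: 1, 2, 3, 6, 11, 22, 33, 66.
Check 28^d mod 67 for each divisor in increasing order:
28^1 ≡ 28 (mod 67)
28^2 ≡ 47 (mod 67)
28^3 ≡ 43 (mod 67)
28^6 ≡ 40 (mod 67)
28^11 ≡ 38 (mod 67)
28^22 ≡ 37 (mod 67)
28^33 ≡ 66 (mod 67)
28^66 ≡ 1 (mod 67) ✓
The smallest such exponent is 66, so the order of 28 is 66.

66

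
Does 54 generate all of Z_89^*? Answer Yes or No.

Yes

φ(89) = 89 − 1 = 88 = 2^3 · 11.
54 is a primitive root mod 89 iff 54^(φ(89)/q) ≢ 1 for every prime q | φ(89), i.e. q ∈ {2, 11}.
54^44 ≡ 88 (mod 89)  [q = 2: ≢ 1 ✓]
54^8 ≡ 16 (mod 89)  [q = 11: ≢ 1 ✓]
Every test exponent gives a nontrivial residue, hence 54 generates the full group.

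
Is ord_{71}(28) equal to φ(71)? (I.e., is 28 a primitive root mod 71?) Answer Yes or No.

φ(71) = 71 − 1 = 70 = 2 · 5 · 7.
An element g generates (Z/71Z)^× iff g^(70/q) ≢ 1 (mod 71) for each prime q ∈ {2, 5, 7}.
28^35 ≡ 70 (mod 71)  [q = 2: ≢ 1 ✓]
28^14 ≡ 57 (mod 71)  [q = 5: ≢ 1 ✓]
28^10 ≡ 30 (mod 71)  [q = 7: ≢ 1 ✓]
All checks pass, so 28 has order 70 and is a primitive root modulo 71.

Yes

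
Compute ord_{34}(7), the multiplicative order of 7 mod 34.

16

ord(7) | φ(34) = φ(2)·φ(17) = 1·16 = 16 = 2^4.
Divisors of 16: 1, 2, 4, 8, 16.
Test each divisor d:
7^1 ≡ 7
7^2 ≡ 15
7^4 ≡ 21
7^8 ≡ 33
7^16 ≡ 1
The smallest such exponent is 16, so the order of 7 is 16.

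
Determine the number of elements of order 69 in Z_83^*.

0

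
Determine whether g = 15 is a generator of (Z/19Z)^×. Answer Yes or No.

φ(19) = 19 − 1 = 18 = 2 · 3^2.
15 is a primitive root mod 19 iff 15^(φ(19)/q) ≢ 1 for every prime q | φ(19), i.e. q ∈ {2, 3}.
15^9 ≡ 18 (mod 19)  [q = 2: ≢ 1 ✓]
15^6 ≡ 11 (mod 19)  [q = 3: ≢ 1 ✓]
Every test exponent gives a nontrivial residue, hence 15 generates the full group.

Yes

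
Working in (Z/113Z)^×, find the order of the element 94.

112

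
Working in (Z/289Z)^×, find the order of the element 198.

272

Since 198 ∈ (Z/289Z)^×, its order divides φ(289) = φ(17^2) = 17·(17−1) = 272 = 2^4 · 17.
Divisors of 272: 1, 2, 4, 8, 16, 17, 34, 68, 136, 272.
Test each divisor d:
198^1 ≡ 198 (mod 289)
198^2 ≡ 189 (mod 289)
198^4 ≡ 174 (mod 289)
198^8 ≡ 220 (mod 289)
198^16 ≡ 137 (mod 289)
198^17 ≡ 249 (mod 289)
198^34 ≡ 155 (mod 289)
198^68 ≡ 38 (mod 289)
198^136 ≡ 288 (mod 289)
198^272 ≡ 1 (mod 289) ✓
The smallest such exponent is 272, so the order of 198 is 272.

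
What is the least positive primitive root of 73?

5

φ(73) = 73 − 1 = 72 = 2^3 · 3^2.
g is a primitive root iff g^(72/q) ≢ 1 (mod 73) for each prime q ∈ {2, 3}.
g = 2: 2^36 ≡ 1 — hits 1, so not a primitive root.
g = 3: 3^36 ≡ 1 — hits 1, so not a primitive root.
g = 4: 4^36 ≡ 1 — hits 1, so not a primitive root.
g = 5: 5^36 ≡ 72; 5^24 ≡ 8 — none is 1, so 5 is a primitive root.
So 5 is the smallest generator of (Z/73Z)^×.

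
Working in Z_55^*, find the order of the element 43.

4

By Lagrange's theorem, ord_55(43) divides φ(55) = φ(5·11) = (5−1)·(11−1) = 4·10 = 40 = 2^3 · 5.
Divisors of 40: 1, 2, 4, 5, 8, 10, 20, 40.
Evaluate successive powers at the divisors of 40:
43^1 ≡ 43
43^2 ≡ 34
43^4 ≡ 1
So ord_55(43) = 4.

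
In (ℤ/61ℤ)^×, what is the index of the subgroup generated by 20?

12

By Lagrange's theorem, ord_61(20) divides φ(61) = 61 − 1 = 60 = 2^2 · 3 · 5.
Divisors of 60: 1, 2, 3, 4, 5, 6, 10, 12, 15, 20, 30, 60.
Evaluate successive powers at the divisors of 60:
20^1 ≡ 20
20^2 ≡ 34
20^3 ≡ 9
20^4 ≡ 58
20^5 ≡ 1
The order of 20 is 5, so the subgroup it generates has 5 elements.
The index is φ(61) / ord(20) = 60 / 5 = 12.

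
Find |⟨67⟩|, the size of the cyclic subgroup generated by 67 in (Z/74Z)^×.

18

By Lagrange's theorem, ord_74(67) divides φ(74) = φ(2)·φ(37) = 1·36 = 36 = 2^2 · 3^2.
Divisors of 36: 1, 2, 3, 4, 6, 9, 12, 18, 36.
Compute 67^d (mod 74) for the divisors d until we hit 1:
67^1 ≡ 67
67^2 ≡ 49
67^3 ≡ 27
67^4 ≡ 33
67^6 ≡ 63
67^9 ≡ 73
67^12 ≡ 47
67^18 ≡ 1
So ord_74(67) = 18.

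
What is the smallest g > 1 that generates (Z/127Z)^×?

φ(127) = 127 − 1 = 126 = 2 · 3^2 · 7.
g is a primitive root iff g^(126/q) ≢ 1 (mod 127) for each prime q ∈ {2, 3, 7}.
g = 2: 2^63 ≡ 1 — hits 1, so not a primitive root.
g = 3: 3^63 ≡ 126; 3^42 ≡ 107; 3^18 ≡ 4 — none is 1, so 3 is a primitive root.
The smallest primitive root modulo 127 is 3.

3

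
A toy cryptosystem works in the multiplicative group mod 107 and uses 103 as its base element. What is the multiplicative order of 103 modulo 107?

106

By Lagrange's theorem, ord_107(103) divides φ(107) = 107 − 1 = 106 = 2 · 53.
Divisors of 106: 1, 2, 53, 106.
Check 103^d mod 107 for each divisor in increasing order:
103^1 ≡ 103 (mod 107)
103^2 ≡ 16 (mod 107)
103^53 ≡ 106 (mod 107)
103^106 ≡ 1 (mod 107) ✓
The smallest such exponent is 106, so the order of 103 is 106.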